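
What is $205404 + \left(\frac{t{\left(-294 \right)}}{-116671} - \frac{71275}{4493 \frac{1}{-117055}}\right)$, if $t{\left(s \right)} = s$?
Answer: $\frac{1081070605197229}{524202803} \approx 2.0623 \cdot 10^{6}$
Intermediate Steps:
$205404 + \left(\frac{t{\left(-294 \right)}}{-116671} - \frac{71275}{4493 \frac{1}{-117055}}\right) = 205404 - \left(- \frac{8343095125}{4493} - \frac{294}{116671}\right) = 205404 - \left(- \frac{294}{116671} + \frac{71275}{4493 \left(- \frac{1}{117055}\right)}\right) = 205404 - \left(- \frac{294}{116671} + \frac{71275}{- \frac{4493}{117055}}\right) = 205404 + \left(\frac{294}{116671} - - \frac{8343095125}{4493}\right) = 205404 + \left(\frac{294}{116671} + \frac{8343095125}{4493}\right) = 205404 + \frac{973397252649817}{524202803} = \frac{1081070605197229}{524202803}$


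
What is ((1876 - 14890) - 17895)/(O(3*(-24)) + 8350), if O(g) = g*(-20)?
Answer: -30909/9790 ≈ -3.1572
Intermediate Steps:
O(g) = -20*g
((1876 - 14890) - 17895)/(O(3*(-24)) + 8350) = ((1876 - 14890) - 17895)/(-60*(-24) + 8350) = (-13014 - 17895)/(-20*(-72) + 8350) = -30909/(1440 + 8350) = -30909/9790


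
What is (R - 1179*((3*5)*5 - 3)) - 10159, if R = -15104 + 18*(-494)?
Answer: -119043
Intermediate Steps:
R = -23996 (R = -15104 - 8892 = -23996)
(R - 1179*((3*5)*5 - 3)) - 10159 = (-23996 - 1179*((3*5)*5 - 3)) - 10159 = (-23996 - 1179*(15*5 - 3)) - 10159 = (-23996 - 1179*(75 - 3)) - 10159 = (-23996 - 1179*72) - 10159 = (-23996 - 84888) - 10159 = -108884 - 10159 = -119043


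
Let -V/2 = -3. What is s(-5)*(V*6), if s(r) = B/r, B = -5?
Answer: 36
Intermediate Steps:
s(r) = -5/r
V = 6 (V = -2*(-3) = 6)
s(-5)*(V*6) = (-5/(-5))*(6*6) = -5*(-⅕)*36 = 1*36 = 36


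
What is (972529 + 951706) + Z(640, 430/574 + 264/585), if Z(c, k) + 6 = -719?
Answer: 1923510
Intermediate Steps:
Z(c, k) = -725 (Z(c, k) = -6 - 719 = -725)
(972529 + 951706) + Z(640, 430/574 + 264/585) = (972529 + 951706) - 725 = 1924235 - 725 = 1923510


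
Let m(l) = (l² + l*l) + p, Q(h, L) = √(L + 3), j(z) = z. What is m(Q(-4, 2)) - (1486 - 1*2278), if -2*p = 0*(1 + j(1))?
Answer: 802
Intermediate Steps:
p = 0 (p = -0*(1 + 1) = -0*2 = -½*0 = 0)
Q(h, L) = √(3 + L)
m(l) = 2*l² (m(l) = (l² + l*l) + 0 = (l² + l²) + 0 = 2*l² + 0 = 2*l²)
m(Q(-4, 2)) - (1486 - 1*2278) = 2*(√(3 + 2))² - (1486 - 1*2278) = 2*(√5)² - (1486 - 2278) = 2*5 - 1*(-792) = 10 + 792 = 802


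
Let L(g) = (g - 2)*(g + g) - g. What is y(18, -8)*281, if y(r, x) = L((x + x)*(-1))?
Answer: 121392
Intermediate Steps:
L(g) = -g + 2*g*(-2 + g) (L(g) = (-2 + g)*(2*g) - g = 2*g*(-2 + g) - g = -g + 2*g*(-2 + g))
y(r, x) = -2*x*(-5 - 4*x) (y(r, x) = ((x + x)*(-1))*(-5 + 2*((x + x)*(-1))) = ((2*x)*(-1))*(-5 + 2*((2*x)*(-1))) = (-2*x)*(-5 + 2*(-2*x)) = (-2*x)*(-5 - 4*x) = -2*x*(-5 - 4*x))
y(18, -8)*281 = (2*(-8)*(5 + 4*(-8)))*281 = (2*(-8)*(5 - 32))*281 = (2*(-8)*(-27))*281 = 432*281 = 121392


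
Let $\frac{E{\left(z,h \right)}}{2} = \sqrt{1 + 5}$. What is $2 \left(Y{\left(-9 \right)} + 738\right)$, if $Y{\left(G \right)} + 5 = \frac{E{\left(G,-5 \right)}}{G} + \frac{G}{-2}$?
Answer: $1475 - \frac{4 \sqrt{6}}{9} \approx 1473.9$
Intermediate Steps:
$E{\left(z,h \right)} = 2 \sqrt{6}$ ($E{\left(z,h \right)} = 2 \sqrt{1 + 5} = 2 \sqrt{6}$)
$Y{\left(G \right)} = -5 - \frac{G}{2} + \frac{2 \sqrt{6}}{G}$ ($Y{\left(G \right)} = -5 + \left(\frac{2 \sqrt{6}}{G} + \frac{G}{-2}\right) = -5 + \left(\frac{2 \sqrt{6}}{G} + G \left(- \frac{1}{2}\right)\right) = -5 - \left(\frac{G}{2} - \frac{2 \sqrt{6}}{G}\right) = -5 - \frac{G}{2} + \frac{2 \sqrt{6}}{G}$)
$2 \left(Y{\left(-9 \right)} + 738\right) = 2 \left(\left(-5 - - \frac{9}{2} + \frac{2 \sqrt{6}}{-9}\right) + 738\right) = 2 \left(\left(-5 + \frac{9}{2} + 2 \sqrt{6} \left(- \frac{1}{9}\right)\right) + 738\right) = 2 \left(\left(-5 + \frac{9}{2} - \frac{2 \sqrt{6}}{9}\right) + 738\right) = 2 \left(\left(- \frac{1}{2} - \frac{2 \sqrt{6}}{9}\right) + 738\right) = 2 \left(\frac{1475}{2} - \frac{2 \sqrt{6}}{9}\right) = 1475 - \frac{4 \sqrt{6}}{9}$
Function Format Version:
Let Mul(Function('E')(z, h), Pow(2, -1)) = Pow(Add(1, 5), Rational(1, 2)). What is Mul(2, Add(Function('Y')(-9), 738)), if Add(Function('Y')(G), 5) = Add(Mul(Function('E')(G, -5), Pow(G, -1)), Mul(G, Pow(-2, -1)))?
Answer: Add(1475, Mul(Rational(-4, 9), Pow(6, Rational(1, 2)))) ≈ 1473.9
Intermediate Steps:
Function('E')(z, h) = Mul(2, Pow(6, Rational(1, 2))) (Function('E')(z, h) = Mul(2, Pow(Add(1, 5), Rational(1, 2))) = Mul(2, Pow(6, Rational(1, 2))))
Function('Y')(G) = Add(-5, Mul(Rational(-1, 2), G), Mul(2, Pow(6, Rational(1, 2)), Pow(G, -1))) (Function('Y')(G) = Add(-5, Add(Mul(Mul(2, Pow(6, Rational(1, 2))), Pow(G, -1)), Mul(G, Pow(-2, -1)))) = Add(-5, Add(Mul(2, Pow(6, Rational(1, 2)), Pow(G, -1)), Mul(G, Rational(-1, 2)))) = Add(-5, Add(Mul(2, Pow(6, Rational(1, 2)), Pow(G, -1)), Mul(Rational(-1, 2), G))) = Add(-5, Add(Mul(Rational(-1, 2), G), Mul(2, Pow(6, Rational(1, 2)), Pow(G, -1)))) = Add(-5, Mul(Rational(-1, 2), G), Mul(2, Pow(6, Rational(1, 2)), Pow(G, -1))))
Mul(2, Add(Function('Y')(-9), 738)) = Mul(2, Add(Add(-5, Mul(Rational(-1, 2), -9), Mul(2, Pow(6, Rational(1, 2)), Pow(-9, -1))), 738)) = Mul(2, Add(Add(-5, Rational(9, 2), Mul(2, Pow(6, Rational(1, 2)), Rational(-1, 9))), 738)) = Mul(2, Add(Add(-5, Rational(9, 2), Mul(Rational(-2, 9), Pow(6, Rational(1, 2)))), 738)) = Mul(2, Add(Add(Rational(-1, 2), Mul(Rational(-2, 9), Pow(6, Rational(1, 2)))), 738)) = Mul(2, Add(Rational(1475, 2), Mul(Rational(-2, 9), Pow(6, Rational(1, 2))))) = Add(1475, Mul(Rational(-4, 9), Pow(6, Rational(1, 2))))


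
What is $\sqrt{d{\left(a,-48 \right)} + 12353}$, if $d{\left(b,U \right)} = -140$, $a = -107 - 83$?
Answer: $3 \sqrt{1357} \approx 110.51$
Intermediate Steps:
$a = -190$
$\sqrt{d{\left(a,-48 \right)} + 12353} = \sqrt{-140 + 12353} = \sqrt{12213} = 3 \sqrt{1357}$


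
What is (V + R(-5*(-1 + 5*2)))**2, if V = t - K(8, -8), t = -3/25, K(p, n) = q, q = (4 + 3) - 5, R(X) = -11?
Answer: 107584/625 ≈ 172.13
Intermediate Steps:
q = 2 (q = 7 - 5 = 2)
K(p, n) = 2
t = -3/25 (t = -3*1/25 = -3/25 ≈ -0.12000)
V = -53/25 (V = -3/25 - 1*2 = -3/25 - 2 = -53/25 ≈ -2.1200)
(V + R(-5*(-1 + 5*2)))**2 = (-53/25 - 11)**2 = (-328/25)**2 = 107584/625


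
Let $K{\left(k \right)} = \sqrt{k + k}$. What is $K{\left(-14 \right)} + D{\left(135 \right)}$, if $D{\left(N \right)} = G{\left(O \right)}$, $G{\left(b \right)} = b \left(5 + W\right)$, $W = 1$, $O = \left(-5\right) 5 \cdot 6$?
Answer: $-900 + 2 i \sqrt{7} \approx -900.0 + 5.2915 i$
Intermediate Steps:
$O = -150$ ($O = \left(-25\right) 6 = -150$)
$K{\left(k \right)} = \sqrt{2} \sqrt{k}$ ($K{\left(k \right)} = \sqrt{2 k} = \sqrt{2} \sqrt{k}$)
$G{\left(b \right)} = 6 b$ ($G{\left(b \right)} = b \left(5 + 1\right) = b 6 = 6 b$)
$D{\left(N \right)} = -900$ ($D{\left(N \right)} = 6 \left(-150\right) = -900$)
$K{\left(-14 \right)} + D{\left(135 \right)} = \sqrt{2} \sqrt{-14} - 900 = \sqrt{2} i \sqrt{14} - 900 = 2 i \sqrt{7} - 900 = -900 + 2 i \sqrt{7}$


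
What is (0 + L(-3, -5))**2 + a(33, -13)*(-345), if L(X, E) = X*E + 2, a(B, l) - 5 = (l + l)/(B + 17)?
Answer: -6283/5 ≈ -1256.6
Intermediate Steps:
a(B, l) = 5 + 2*l/(17 + B) (a(B, l) = 5 + (l + l)/(B + 17) = 5 + (2*l)/(17 + B) = 5 + 2*l/(17 + B))
L(X, E) = 2 + E*X (L(X, E) = E*X + 2 = 2 + E*X)
(0 + L(-3, -5))**2 + a(33, -13)*(-345) = (0 + (2 - 5*(-3)))**2 + ((85 + 2*(-13) + 5*33)/(17 + 33))*(-345) = (0 + (2 + 15))**2 + ((85 - 26 + 165)/50)*(-345) = (0 + 17)**2 + ((1/50)*224)*(-345) = 17**2 + (112/25)*(-345) = 289 - 7728/5 = -6283/5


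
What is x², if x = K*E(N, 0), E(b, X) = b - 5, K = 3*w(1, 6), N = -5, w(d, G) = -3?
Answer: 8100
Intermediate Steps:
K = -9 (K = 3*(-3) = -9)
E(b, X) = -5 + b
x = 90 (x = -9*(-5 - 5) = -9*(-10) = 90)
x² = 90² = 8100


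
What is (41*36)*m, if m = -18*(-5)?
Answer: 132840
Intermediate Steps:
m = 90
(41*36)*m = (41*36)*90 = 1476*90 = 132840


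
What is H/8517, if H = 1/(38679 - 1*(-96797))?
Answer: 1/1153849092 ≈ 8.6666e-10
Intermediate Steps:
H = 1/135476 (H = 1/(38679 + 96797) = 1/135476 ≈ 7.3814e-6)
H/8517 = (1/135476)/8517 = (1/135476)*(1/8517) = 1/1153849092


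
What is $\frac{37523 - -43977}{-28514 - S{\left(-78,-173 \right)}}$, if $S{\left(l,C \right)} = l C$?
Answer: $- \frac{20375}{10502} \approx -1.9401$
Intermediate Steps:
$S{\left(l,C \right)} = C l$
$\frac{37523 - -43977}{-28514 - S{\left(-78,-173 \right)}} = \frac{37523 - -43977}{-28514 - \left(-173\right) \left(-78\right)} = \frac{37523 + 43977}{-28514 - 13494} = \frac{81500}{-28514 - 13494} = \frac{81500}{-42008} = 81500 \left(- \frac{1}{42008}\right) = - \frac{20375}{10502}$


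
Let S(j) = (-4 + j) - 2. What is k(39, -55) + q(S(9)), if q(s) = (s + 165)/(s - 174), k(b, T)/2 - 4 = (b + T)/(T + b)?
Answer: 514/57 ≈ 9.0175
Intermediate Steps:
k(b, T) = 10 (k(b, T) = 8 + 2*((b + T)/(T + b)) = 8 + 2*((T + b)/(T + b)) = 8 + 2*1 = 8 + 2 = 10)
S(j) = -6 + j
q(s) = (165 + s)/(-174 + s)
k(39, -55) + q(S(9)) = 10 + (165 + (-6 + 9))/(-174 + (-6 + 9)) = 10 + (165 + 3)/(-174 + 3) = 10 + 168/(-171) = 10 - 1/171*168 = 10 - 56/57 = 514/57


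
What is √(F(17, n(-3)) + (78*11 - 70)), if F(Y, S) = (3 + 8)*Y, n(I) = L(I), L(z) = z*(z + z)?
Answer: 5*√39 ≈ 31.225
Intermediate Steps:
L(z) = 2*z² (L(z) = z*(2*z) = 2*z²)
n(I) = 2*I²
F(Y, S) = 11*Y
√(F(17, n(-3)) + (78*11 - 70)) = √(11*17 + (78*11 - 70)) = √(187 + (858 - 70)) = √(187 + 788) = √975 = 5*√39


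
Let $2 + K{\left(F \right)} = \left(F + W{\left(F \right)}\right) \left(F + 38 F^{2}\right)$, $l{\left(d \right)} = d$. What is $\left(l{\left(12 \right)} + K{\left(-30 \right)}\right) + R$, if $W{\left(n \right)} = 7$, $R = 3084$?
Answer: $-782816$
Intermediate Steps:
$K{\left(F \right)} = -2 + \left(7 + F\right) \left(F + 38 F^{2}\right)$ ($K{\left(F \right)} = -2 + \left(F + 7\right) \left(F + 38 F^{2}\right) = -2 + \left(7 + F\right) \left(F + 38 F^{2}\right)$)
$\left(l{\left(12 \right)} + K{\left(-30 \right)}\right) + R = \left(12 + \left(-2 + 7 \left(-30\right) + 38 \left(-30\right)^{3} + 267 \left(-30\right)^{2}\right)\right) + 3084 = \left(12 + \left(-2 - 210 + 38 \left(-27000\right) + 267 \cdot 900\right)\right) + 3084 = \left(12 - 785912\right) + 3084 = -785900 + 3084 = -782816$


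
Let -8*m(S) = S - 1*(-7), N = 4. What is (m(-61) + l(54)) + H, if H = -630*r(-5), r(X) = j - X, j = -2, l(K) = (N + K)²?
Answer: 5923/4 ≈ 1480.8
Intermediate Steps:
l(K) = (4 + K)²
m(S) = -7/8 - S/8 (m(S) = -(S - 1*(-7))/8 = -(S + 7)/8 = -(7 + S)/8 = -7/8 - S/8)
r(X) = -2 - X
H = -1890 (H = -630*(-2 - 1*(-5)) = -630*(-2 + 5) = -630*3 = -1890)
(m(-61) + l(54)) + H = ((-7/8 - ⅛*(-61)) + (4 + 54)²) - 1890 = ((-7/8 + 61/8) + 58²) - 1890 = (27/4 + 3364) - 1890 = 13483/4 - 1890 = 5923/4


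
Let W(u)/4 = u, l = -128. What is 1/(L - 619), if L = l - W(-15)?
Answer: -1/687 ≈ -0.0014556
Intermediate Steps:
W(u) = 4*u
L = -68 (L = -128 - 4*(-15) = -128 - 1*(-60) = -128 + 60 = -68)
1/(L - 619) = 1/(-68 - 619) = 1/(-687) = -1/687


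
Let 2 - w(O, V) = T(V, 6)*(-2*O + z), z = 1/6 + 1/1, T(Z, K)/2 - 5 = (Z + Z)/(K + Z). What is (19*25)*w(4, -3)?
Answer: 20425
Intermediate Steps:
T(Z, K) = 10 + 4*Z/(K + Z) (T(Z, K) = 10 + 2*((Z + Z)/(K + Z)) = 10 + 2*((2*Z)/(K + Z)) = 10 + 2*(2*Z/(K + Z)) = 10 + 4*Z/(K + Z))
z = 7/6 (z = 1*(⅙) + 1*1 = ⅙ + 1 = 7/6 ≈ 1.1667)
w(O, V) = 2 - 2*(30 + 7*V)*(7/6 - 2*O)/(6 + V) (w(O, V) = 2 - 2*(5*6 + 7*V)/(6 + V)*(-2*O + 7/6) = 2 - 2*(30 + 7*V)/(6 + V)*(7/6 - 2*O) = 2 - 2*(30 + 7*V)*(7/6 - 2*O)/(6 + V))
(19*25)*w(4, -3) = (19*25)*((-174 - 43*(-3) + 12*4*(30 + 7*(-3)))/(3*(6 - 3))) = 475*((⅓)*(-174 + 129 + 12*4*(30 - 21))/3) = 475*((⅓)*(⅓)*(-174 + 129 + 12*4*9)) = 475*((⅓)*(⅓)*(-174 + 129 + 432)) = 475*((⅓)*(⅓)*387) = 475*43 = 20425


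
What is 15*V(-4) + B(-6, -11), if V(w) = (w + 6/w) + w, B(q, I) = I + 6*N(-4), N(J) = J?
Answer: -355/2 ≈ -177.50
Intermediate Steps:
B(q, I) = -24 + I (B(q, I) = I + 6*(-4) = I - 24 = -24 + I)
V(w) = 2*w + 6/w
15*V(-4) + B(-6, -11) = 15*(2*(-4) + 6/(-4)) + (-24 - 11) = 15*(-8 + 6*(-¼)) - 35 = 15*(-8 - 3/2) - 35 = 15*(-19/2) - 35 = -285/2 - 35 = -355/2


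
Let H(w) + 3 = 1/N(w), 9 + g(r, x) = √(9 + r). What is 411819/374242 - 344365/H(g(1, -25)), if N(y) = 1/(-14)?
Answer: 128882847253/6362114 ≈ 20258.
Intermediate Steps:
g(r, x) = -9 + √(9 + r)
N(y) = -1/14
H(w) = -17 (H(w) = -3 + 1/(-1/14) = -3 - 14 = -17)
411819/374242 - 344365/H(g(1, -25)) = 411819/374242 - 344365/(-17) = 411819*(1/374242) - 344365*(-1/17) = 411819/374242 + 344365/17 = 128882847253/6362114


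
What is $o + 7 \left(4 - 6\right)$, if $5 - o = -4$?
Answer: $-5$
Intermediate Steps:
$o = 9$ ($o = 5 - -4 = 5 + 4 = 9$)
$o + 7 \left(4 - 6\right) = 9 + 7 \left(4 - 6\right) = 9 + 7 \left(-2\right) = 9 - 14 = -5$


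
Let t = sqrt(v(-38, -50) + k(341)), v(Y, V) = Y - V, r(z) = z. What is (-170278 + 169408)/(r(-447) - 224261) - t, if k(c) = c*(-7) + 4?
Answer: 435/112354 - I*sqrt(2371) ≈ 0.0038717 - 48.693*I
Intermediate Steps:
k(c) = 4 - 7*c (k(c) = -7*c + 4 = 4 - 7*c)
t = I*sqrt(2371) (t = sqrt((-38 - 1*(-50)) + (4 - 7*341)) = sqrt((-38 + 50) + (4 - 2387)) = sqrt(12 - 2383) = sqrt(-2371) = I*sqrt(2371) ≈ 48.693*I)
(-170278 + 169408)/(r(-447) - 224261) - t = (-170278 + 169408)/(-447 - 224261) - I*sqrt(2371) = -870/(-224708) - I*sqrt(2371) = -870*(-1/224708) - I*sqrt(2371) = 435/112354 - I*sqrt(2371)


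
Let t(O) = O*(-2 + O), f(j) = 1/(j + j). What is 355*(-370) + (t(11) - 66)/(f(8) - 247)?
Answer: -172988126/1317 ≈ -1.3135e+5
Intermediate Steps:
f(j) = 1/(2*j)
355*(-370) + (t(11) - 66)/(f(8) - 247) = 355*(-370) + (11*(-2 + 11) - 66)/((½)/8 - 247) = -131350 + (11*9 - 66)/((½)*(⅛) - 247) = -131350 + (99 - 66)/(1/16 - 247) = -131350 + 33/(-3951/16) = -131350 + 33*(-16/3951) = -131350 - 176/1317 = -172988126/1317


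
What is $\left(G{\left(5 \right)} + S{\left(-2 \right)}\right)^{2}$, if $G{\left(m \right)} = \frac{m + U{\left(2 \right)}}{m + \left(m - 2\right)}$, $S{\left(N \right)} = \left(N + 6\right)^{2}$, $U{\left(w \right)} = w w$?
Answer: $\frac{18769}{64} \approx 293.27$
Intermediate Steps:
$U{\left(w \right)} = w^{2}$
$S{\left(N \right)} = \left(6 + N\right)^{2}$
$G{\left(m \right)} = \frac{4 + m}{-2 + 2 m}$ ($G{\left(m \right)} = \frac{m + 2^{2}}{m + \left(m - 2\right)} = \frac{m + 4}{m + \left(-2 + m\right)} = \frac{4 + m}{-2 + 2 m}$)
$\left(G{\left(5 \right)} + S{\left(-2 \right)}\right)^{2} = \left(\frac{4 + 5}{2 \left(-1 + 5\right)} + \left(6 - 2\right)^{2}\right)^{2} = \left(\frac{1}{2} \cdot \frac{1}{4} \cdot 9 + 4^{2}\right)^{2} = \left(\frac{1}{2} \cdot \frac{1}{4} \cdot 9 + 16\right)^{2} = \left(\frac{9}{8} + 16\right)^{2} = \left(\frac{137}{8}\right)^{2} = \frac{18769}{64}$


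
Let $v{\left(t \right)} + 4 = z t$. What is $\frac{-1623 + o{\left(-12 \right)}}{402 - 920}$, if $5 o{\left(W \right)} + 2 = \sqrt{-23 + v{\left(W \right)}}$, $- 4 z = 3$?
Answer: $\frac{8117}{2590} - \frac{3 i \sqrt{2}}{2590} \approx 3.134 - 0.0016381 i$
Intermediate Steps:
$z = - \frac{3}{4}$ ($z = \left(- \frac{1}{4}\right) 3 = - \frac{3}{4} \approx -0.75$)
$v{\left(t \right)} = -4 - \frac{3 t}{4}$
$o{\left(W \right)} = - \frac{2}{5} + \frac{\sqrt{-27 - \frac{3 W}{4}}}{5}$ ($o{\left(W \right)} = - \frac{2}{5} + \frac{\sqrt{-23 - \left(4 + \frac{3 W}{4}\right)}}{5} = - \frac{2}{5} + \frac{\sqrt{-27 - \frac{3 W}{4}}}{5}$)
$\frac{-1623 + o{\left(-12 \right)}}{402 - 920} = \frac{-1623 - \left(\frac{2}{5} - \frac{\sqrt{-108 - -36}}{10}\right)}{402 - 920} = \frac{-1623 - \left(\frac{2}{5} - \frac{\sqrt{-108 + 36}}{10}\right)}{-518} = \left(-1623 - \left(\frac{2}{5} - \frac{\sqrt{-72}}{10}\right)\right) \left(- \frac{1}{518}\right) = \left(-1623 - \left(\frac{2}{5} - \frac{6 i \sqrt{2}}{10}\right)\right) \left(- \frac{1}{518}\right) = \left(-1623 - \left(\frac{2}{5} - \frac{3 i \sqrt{2}}{5}\right)\right) \left(- \frac{1}{518}\right) = \left(- \frac{8117}{5} + \frac{3 i \sqrt{2}}{5}\right) \left(- \frac{1}{518}\right) = \frac{8117}{2590} - \frac{3 i \sqrt{2}}{2590}$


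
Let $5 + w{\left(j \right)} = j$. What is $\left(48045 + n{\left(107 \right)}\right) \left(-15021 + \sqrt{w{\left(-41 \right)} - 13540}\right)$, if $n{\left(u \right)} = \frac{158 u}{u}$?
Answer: $-724057263 + 48203 i \sqrt{13586} \approx -7.2406 \cdot 10^{8} + 5.6185 \cdot 10^{6} i$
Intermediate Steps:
$w{\left(j \right)} = -5 + j$
$n{\left(u \right)} = 158$
$\left(48045 + n{\left(107 \right)}\right) \left(-15021 + \sqrt{w{\left(-41 \right)} - 13540}\right) = \left(48045 + 158\right) \left(-15021 + \sqrt{\left(-5 - 41\right) - 13540}\right) = 48203 \left(-15021 + \sqrt{-46 - 13540}\right) = 48203 \left(-15021 + \sqrt{-13586}\right) = 48203 \left(-15021 + i \sqrt{13586}\right) = -724057263 + 48203 i \sqrt{13586}$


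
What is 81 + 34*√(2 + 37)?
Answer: 81 + 34*√39 ≈ 293.33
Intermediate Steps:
81 + 34*√(2 + 37) = 81 + 34*√39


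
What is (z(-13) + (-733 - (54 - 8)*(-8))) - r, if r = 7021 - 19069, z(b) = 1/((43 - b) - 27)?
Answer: 338808/29 ≈ 11683.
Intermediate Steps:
z(b) = 1/(16 - b)
r = -12048
(z(-13) + (-733 - (54 - 8)*(-8))) - r = (-1/(-16 - 13) + (-733 - (54 - 8)*(-8))) - 1*(-12048) = (-1/(-29) + (-733 - 46*(-8))) + 12048 = (-1*(-1/29) + (-733 - 1*(-368))) + 12048 = (1/29 + (-733 + 368)) + 12048 = (1/29 - 365) + 12048 = -10584/29 + 12048 = 338808/29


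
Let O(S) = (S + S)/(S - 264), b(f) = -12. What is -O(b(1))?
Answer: -2/23 ≈ -0.086957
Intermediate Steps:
O(S) = 2*S/(-264 + S) (O(S) = (2*S)/(-264 + S) = 2*S/(-264 + S))
-O(b(1)) = -2*(-12)/(-264 - 12) = -2*(-12)/(-276) = -2*(-12)*(-1)/276 = -1*2/23 = -2/23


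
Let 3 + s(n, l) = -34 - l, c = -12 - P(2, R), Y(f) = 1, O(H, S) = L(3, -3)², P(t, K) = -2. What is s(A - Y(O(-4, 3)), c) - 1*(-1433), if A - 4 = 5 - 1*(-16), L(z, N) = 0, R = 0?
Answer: 1406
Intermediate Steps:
O(H, S) = 0 (O(H, S) = 0² = 0)
A = 25 (A = 4 + (5 - 1*(-16)) = 4 + (5 + 16) = 4 + 21 = 25)
c = -10 (c = -12 - 1*(-2) = -12 + 2 = -10)
s(n, l) = -37 - l (s(n, l) = -3 + (-34 - l) = -37 - l)
s(A - Y(O(-4, 3)), c) - 1*(-1433) = (-37 - 1*(-10)) - 1*(-1433) = (-37 + 10) + 1433 = -27 + 1433 = 1406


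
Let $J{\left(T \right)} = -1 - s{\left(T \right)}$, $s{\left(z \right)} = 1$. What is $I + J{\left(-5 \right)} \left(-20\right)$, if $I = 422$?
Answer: $462$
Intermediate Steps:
$J{\left(T \right)} = -2$ ($J{\left(T \right)} = -1 - 1 = -2$)
$I + J{\left(-5 \right)} \left(-20\right) = 422 - -40 = 422 + 40 = 462$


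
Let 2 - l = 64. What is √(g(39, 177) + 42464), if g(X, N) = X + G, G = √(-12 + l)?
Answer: √(42503 + I*√74) ≈ 206.16 + 0.021*I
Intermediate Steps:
l = -62 (l = 2 - 1*64 = 2 - 64 = -62)
G = I*√74 (G = √(-12 - 62) = √(-74) = I*√74 ≈ 8.6023*I)
g(X, N) = X + I*√74
√(g(39, 177) + 42464) = √((39 + I*√74) + 42464) = √(42503 + I*√74)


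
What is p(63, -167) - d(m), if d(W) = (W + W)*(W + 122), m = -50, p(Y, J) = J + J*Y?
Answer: -3488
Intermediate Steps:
d(W) = 2*W*(122 + W) (d(W) = (2*W)*(122 + W) = 2*W*(122 + W))
p(63, -167) - d(m) = -167*(1 + 63) - 2*(-50)*(122 - 50) = -167*64 - 2*(-50)*72 = -10688 - 1*(-7200) = -10688 + 7200 = -3488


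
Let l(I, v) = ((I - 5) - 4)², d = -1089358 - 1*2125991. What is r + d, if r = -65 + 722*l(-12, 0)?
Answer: -2897012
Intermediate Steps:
d = -3215349 (d = -1089358 - 2125991 = -3215349)
l(I, v) = (-9 + I)² (l(I, v) = ((-5 + I) - 4)² = (-9 + I)²)
r = 318337 (r = -65 + 722*(-9 - 12)² = -65 + 722*(-21)² = -65 + 722*441 = -65 + 318402 = 318337)
r + d = 318337 - 3215349 = -2897012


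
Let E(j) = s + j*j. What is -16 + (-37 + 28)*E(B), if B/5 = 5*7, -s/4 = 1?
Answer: -275605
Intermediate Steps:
s = -4 (s = -4*1 = -4)
B = 175 (B = 5*(5*7) = 5*35 = 175)
E(j) = -4 + j**2 (E(j) = -4 + j*j = -4 + j**2)
-16 + (-37 + 28)*E(B) = -16 + (-37 + 28)*(-4 + 175**2) = -16 - 9*(-4 + 30625) = -16 - 9*30621 = -16 - 275589 = -275605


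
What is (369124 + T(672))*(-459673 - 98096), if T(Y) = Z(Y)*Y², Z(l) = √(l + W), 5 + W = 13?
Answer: -205885924356 - 503759112192*√170 ≈ -6.7741e+12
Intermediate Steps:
W = 8 (W = -5 + 13 = 8)
Z(l) = √(8 + l) (Z(l) = √(l + 8) = √(8 + l))
T(Y) = Y²*√(8 + Y) (T(Y) = √(8 + Y)*Y² = Y²*√(8 + Y))
(369124 + T(672))*(-459673 - 98096) = (369124 + 672²*√(8 + 672))*(-459673 - 98096) = (369124 + 451584*√680)*(-557769) = (369124 + 451584*(2*√170))*(-557769) = (369124 + 903168*√170)*(-557769) = -205885924356 - 503759112192*√170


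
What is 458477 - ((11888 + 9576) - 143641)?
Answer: 580654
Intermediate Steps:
458477 - ((11888 + 9576) - 143641) = 458477 - (21464 - 143641) = 458477 - 1*(-122177) = 458477 + 122177 = 580654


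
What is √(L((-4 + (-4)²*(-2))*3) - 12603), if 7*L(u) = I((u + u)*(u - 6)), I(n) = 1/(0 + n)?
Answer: I*√288923069099/4788 ≈ 112.26*I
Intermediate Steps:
I(n) = 1/n
L(u) = 1/(14*u*(-6 + u)) (L(u) = 1/(7*(((u + u)*(u - 6)))) = 1/(7*(((2*u)*(-6 + u)))) = 1/(7*((2*u*(-6 + u)))) = (1/(2*u*(-6 + u)))/7 = 1/(14*u*(-6 + u)))
√(L((-4 + (-4)²*(-2))*3) - 12603) = √(1/(14*(((-4 + (-4)²*(-2))*3))*(-6 + (-4 + (-4)²*(-2))*3)) - 12603) = √(1/(14*(((-4 + 16*(-2))*3))*(-6 + (-4 + 16*(-2))*3)) - 12603) = √(1/(14*(((-4 - 32)*3))*(-6 + (-4 - 32)*3)) - 12603) = √(1/(14*((-36*3))*(-6 - 36*3)) - 12603) = √((1/14)/(-108*(-6 - 108)) - 12603) = √((1/14)*(-1/108)/(-114) - 12603) = √((1/14)*(-1/108)*(-1/114) - 12603) = √(1/172368 - 12603) = √(-2172353903/172368) = I*√288923069099/4788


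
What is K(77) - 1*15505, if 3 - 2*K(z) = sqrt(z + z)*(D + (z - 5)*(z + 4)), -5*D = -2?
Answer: -31007/2 - 14581*sqrt(154)/5 ≈ -51693.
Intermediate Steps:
D = 2/5 (D = -1/5*(-2) = 2/5 ≈ 0.40000)
K(z) = 3/2 - sqrt(2)*sqrt(z)*(2/5 + (-5 + z)*(4 + z))/2 (K(z) = 3/2 - sqrt(z + z)*(2/5 + (z - 5)*(z + 4))/2 = 3/2 - sqrt(2*z)*(2/5 + (-5 + z)*(4 + z))/2 = 3/2 - sqrt(2)*sqrt(z)*(2/5 + (-5 + z)*(4 + z))/2)
K(77) - 1*15505 = (3/2 + sqrt(2)*77**(3/2)/2 - sqrt(2)*77**(5/2)/2 + 49*sqrt(2)*sqrt(77)/5) - 1*15505 = (3/2 + sqrt(2)*(77*sqrt(77))/2 - sqrt(2)*5929*sqrt(77)/2 + 49*sqrt(154)/5) - 15505 = (3/2 + 77*sqrt(154)/2 - 5929*sqrt(154)/2 + 49*sqrt(154)/5) - 15505 = (3/2 - 14581*sqrt(154)/5) - 15505 = -31007/2 - 14581*sqrt(154)/5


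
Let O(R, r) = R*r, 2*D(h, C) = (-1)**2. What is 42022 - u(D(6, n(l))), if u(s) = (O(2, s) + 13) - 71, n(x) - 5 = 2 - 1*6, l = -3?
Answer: 42079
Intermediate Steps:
n(x) = 1 (n(x) = 5 + (2 - 1*6) = 5 + (2 - 6) = 5 - 4 = 1)
D(h, C) = 1/2 (D(h, C) = (1/2)*(-1)**2 = (1/2)*1 = 1/2)
u(s) = -58 + 2*s (u(s) = (2*s + 13) - 71 = (13 + 2*s) - 71 = -58 + 2*s)
42022 - u(D(6, n(l))) = 42022 - (-58 + 2*(1/2)) = 42022 - (-58 + 1) = 42022 - 1*(-57) = 42022 + 57 = 42079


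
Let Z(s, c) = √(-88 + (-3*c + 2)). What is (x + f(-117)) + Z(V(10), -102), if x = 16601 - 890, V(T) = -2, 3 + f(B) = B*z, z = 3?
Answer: 15357 + 2*√55 ≈ 15372.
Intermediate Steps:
f(B) = -3 + 3*B (f(B) = -3 + B*3 = -3 + 3*B)
Z(s, c) = √(-86 - 3*c) (Z(s, c) = √(-88 + (2 - 3*c)) = √(-86 - 3*c))
x = 15711
(x + f(-117)) + Z(V(10), -102) = (15711 + (-3 + 3*(-117))) + √(-86 - 3*(-102)) = (15711 + (-3 - 351)) + √(-86 + 306) = (15711 - 354) + √220 = 15357 + 2*√55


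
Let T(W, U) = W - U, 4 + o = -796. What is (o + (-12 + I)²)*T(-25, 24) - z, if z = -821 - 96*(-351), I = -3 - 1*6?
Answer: -15284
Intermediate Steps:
I = -9 (I = -3 - 6 = -9)
o = -800 (o = -4 - 796 = -800)
z = 32875 (z = -821 + 33696 = 32875)
(o + (-12 + I)²)*T(-25, 24) - z = (-800 + (-12 - 9)²)*(-25 - 1*24) - 1*32875 = (-800 + (-21)²)*(-25 - 24) - 32875 = (-800 + 441)*(-49) - 32875 = -359*(-49) - 32875 = 17591 - 32875 = -15284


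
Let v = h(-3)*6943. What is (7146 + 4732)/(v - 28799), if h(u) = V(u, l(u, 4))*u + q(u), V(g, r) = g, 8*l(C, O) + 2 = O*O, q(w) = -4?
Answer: 5939/2958 ≈ 2.0078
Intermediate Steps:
l(C, O) = -¼ + O²/8 (l(C, O) = -¼ + (O*O)/8 = -¼ + O²/8)
h(u) = -4 + u² (h(u) = u*u - 4 = u² - 4 = -4 + u²)
v = 34715 (v = (-4 + (-3)²)*6943 = (-4 + 9)*6943 = 5*6943 = 34715)
(7146 + 4732)/(v - 28799) = (7146 + 4732)/(34715 - 28799) = 11878/5916 = 11878*(1/5916) = 5939/2958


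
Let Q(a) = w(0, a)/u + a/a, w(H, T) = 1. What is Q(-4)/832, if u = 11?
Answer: 3/2288 ≈ 0.0013112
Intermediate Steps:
Q(a) = 12/11 (Q(a) = 1/11 + a/a = 1*(1/11) + 1 = 1/11 + 1 = 12/11)
Q(-4)/832 = (12/11)/832 = (12/11)*(1/832) = 3/2288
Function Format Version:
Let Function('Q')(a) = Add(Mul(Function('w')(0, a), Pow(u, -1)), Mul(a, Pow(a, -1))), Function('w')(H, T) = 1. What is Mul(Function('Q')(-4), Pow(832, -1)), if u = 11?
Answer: Rational(3, 2288) ≈ 0.0013112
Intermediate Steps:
Function('Q')(a) = Rational(12, 11) (Function('Q')(a) = Add(Mul(1, Pow(11, -1)), Mul(a, Pow(a, -1))) = Add(Mul(1, Rational(1, 11)), 1) = Add(Rational(1, 11), 1) = Rational(12, 11))
Mul(Function('Q')(-4), Pow(832, -1)) = Mul(Rational(12, 11), Pow(832, -1)) = Mul(Rational(12, 11), Rational(1, 832)) = Rational(3, 2288)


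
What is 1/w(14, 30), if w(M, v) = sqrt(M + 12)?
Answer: sqrt(26)/26 ≈ 0.19612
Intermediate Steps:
w(M, v) = sqrt(12 + M)
1/w(14, 30) = 1/(sqrt(12 + 14)) = 1/(sqrt(26)) = sqrt(26)/26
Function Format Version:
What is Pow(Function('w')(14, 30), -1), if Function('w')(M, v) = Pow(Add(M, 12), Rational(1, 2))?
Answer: Mul(Rational(1, 26), Pow(26, Rational(1, 2))) ≈ 0.19612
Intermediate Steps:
Function('w')(M, v) = Pow(Add(12, M), Rational(1, 2))
Pow(Function('w')(14, 30), -1) = Pow(Pow(Add(12, 14), Rational(1, 2)), -1) = Pow(Pow(26, Rational(1, 2)), -1) = Mul(Rational(1, 26), Pow(26, Rational(1, 2)))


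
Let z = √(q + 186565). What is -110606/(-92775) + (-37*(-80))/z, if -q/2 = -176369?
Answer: 110606/92775 + 2960*√539303/539303 ≈ 5.2228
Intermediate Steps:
q = 352738 (q = -2*(-176369) = 352738)
z = √539303 (z = √(352738 + 186565) = √539303 ≈ 734.37)
-110606/(-92775) + (-37*(-80))/z = -110606/(-92775) + (-37*(-80))/(√539303) = -110606*(-1/92775) + 2960*(√539303/539303) = 110606/92775 + 2960*√539303/539303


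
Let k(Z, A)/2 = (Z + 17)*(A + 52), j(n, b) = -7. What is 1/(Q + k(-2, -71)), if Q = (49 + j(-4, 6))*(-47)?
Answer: -1/2544 ≈ -0.00039308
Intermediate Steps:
k(Z, A) = 2*(17 + Z)*(52 + A) (k(Z, A) = 2*((Z + 17)*(A + 52)) = 2*((17 + Z)*(52 + A)) = 2*(17 + Z)*(52 + A))
Q = -1974 (Q = (49 - 7)*(-47) = 42*(-47) = -1974)
1/(Q + k(-2, -71)) = 1/(-1974 + (1768 + 34*(-71) + 104*(-2) + 2*(-71)*(-2))) = 1/(-1974 + (1768 - 2414 - 208 + 284)) = 1/(-1974 - 570) = 1/(-2544) = -1/2544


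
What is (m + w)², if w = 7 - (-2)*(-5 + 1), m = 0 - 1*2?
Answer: 9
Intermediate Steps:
m = -2 (m = 0 - 2 = -2)
w = -1 (w = 7 - (-2)*(-4) = 7 - 1*8 = 7 - 8 = -1)
(m + w)² = (-2 - 1)² = (-3)² = 9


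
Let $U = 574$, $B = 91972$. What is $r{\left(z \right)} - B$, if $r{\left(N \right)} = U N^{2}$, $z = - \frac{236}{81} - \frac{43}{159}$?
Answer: $- \frac{1587783016214}{18429849} \approx -86153.0$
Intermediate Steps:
$z = - \frac{13669}{4293}$ ($z = \left(-236\right) \frac{1}{81} - \frac{43}{159} = - \frac{236}{81} - \frac{43}{159} = - \frac{13669}{4293} \approx -3.184$)
$r{\left(N \right)} = 574 N^{2}$
$r{\left(z \right)} - B = 574 \left(- \frac{13669}{4293}\right)^{2} - 91972 = 574 \cdot \frac{186841561}{18429849} - 91972 = \frac{107247056014}{18429849} - 91972 = - \frac{1587783016214}{18429849}$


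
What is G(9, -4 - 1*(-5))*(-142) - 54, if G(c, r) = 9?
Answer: -1332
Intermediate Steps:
G(9, -4 - 1*(-5))*(-142) - 54 = 9*(-142) - 54 = -1278 - 54 = -1332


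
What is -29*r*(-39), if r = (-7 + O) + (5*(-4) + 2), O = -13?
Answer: -42978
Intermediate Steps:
r = -38 (r = (-7 - 13) + (5*(-4) + 2) = -20 + (-20 + 2) = -20 - 18 = -38)
-29*r*(-39) = -29*(-38)*(-39) = 1102*(-39) = -42978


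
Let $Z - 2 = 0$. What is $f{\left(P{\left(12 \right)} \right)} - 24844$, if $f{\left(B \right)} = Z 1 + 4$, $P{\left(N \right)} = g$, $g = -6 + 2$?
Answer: $-24838$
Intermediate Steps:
$Z = 2$ ($Z = 2 + 0 = 2$)
$g = -4$
$P{\left(N \right)} = -4$
$f{\left(B \right)} = 6$ ($f{\left(B \right)} = 2 \cdot 1 + 4 = 2 + 4 = 6$)
$f{\left(P{\left(12 \right)} \right)} - 24844 = 6 - 24844 = -24838$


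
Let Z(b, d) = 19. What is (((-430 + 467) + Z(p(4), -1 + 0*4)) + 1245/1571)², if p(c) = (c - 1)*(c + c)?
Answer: 7960386841/2468041 ≈ 3225.4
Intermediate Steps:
p(c) = 2*c*(-1 + c) (p(c) = (-1 + c)*(2*c) = 2*c*(-1 + c))
(((-430 + 467) + Z(p(4), -1 + 0*4)) + 1245/1571)² = (((-430 + 467) + 19) + 1245/1571)² = ((37 + 19) + 1245*(1/1571))² = (56 + 1245/1571)² = (89221/1571)² = 7960386841/2468041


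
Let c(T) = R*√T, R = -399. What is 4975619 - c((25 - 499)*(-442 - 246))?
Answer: 4975619 + 1596*√20382 ≈ 5.2035e+6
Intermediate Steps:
c(T) = -399*√T
4975619 - c((25 - 499)*(-442 - 246)) = 4975619 - (-399)*√((25 - 499)*(-442 - 246)) = 4975619 - (-399)*√(-474*(-688)) = 4975619 - (-399)*√326112 = 4975619 - (-399)*4*√20382 = 4975619 - (-1596)*√20382 = 4975619 + 1596*√20382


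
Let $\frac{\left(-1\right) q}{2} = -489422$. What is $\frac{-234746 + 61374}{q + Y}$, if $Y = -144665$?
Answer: $- \frac{173372}{834179} \approx -0.20784$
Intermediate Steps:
$q = 978844$ ($q = \left(-2\right) \left(-489422\right) = 978844$)
$\frac{-234746 + 61374}{q + Y} = \frac{-234746 + 61374}{978844 - 144665} = - \frac{173372}{834179}$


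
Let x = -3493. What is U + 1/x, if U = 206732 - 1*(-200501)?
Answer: 1422464868/3493 ≈ 4.0723e+5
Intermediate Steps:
U = 407233 (U = 206732 + 200501 = 407233)
U + 1/x = 407233 + 1/(-3493) = 407233 - 1/3493 = 1422464868/3493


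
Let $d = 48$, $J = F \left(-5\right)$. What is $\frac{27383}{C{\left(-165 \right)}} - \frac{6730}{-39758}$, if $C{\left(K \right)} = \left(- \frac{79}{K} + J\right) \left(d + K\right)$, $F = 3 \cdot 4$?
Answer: $\frac{31227925070}{7614034701} \approx 4.1014$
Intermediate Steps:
$F = 12$
$J = -60$ ($J = 12 \left(-5\right) = -60$)
$C{\left(K \right)} = \left(-60 - \frac{79}{K}\right) \left(48 + K\right)$ ($C{\left(K \right)} = \left(- \frac{79}{K} - 60\right) \left(48 + K\right) = \left(-60 - \frac{79}{K}\right) \left(48 + K\right)$)
$\frac{27383}{C{\left(-165 \right)}} - \frac{6730}{-39758} = \frac{27383}{-2959 - \frac{3792}{-165} - -9900} - \frac{6730}{-39758} = \frac{27383}{-2959 - - \frac{1264}{55} + 9900} - - \frac{3365}{19879} = \frac{27383}{-2959 + \frac{1264}{55} + 9900} + \frac{3365}{19879} = \frac{27383}{\frac{383019}{55}} + \frac{3365}{19879} = 27383 \cdot \frac{55}{383019} + \frac{3365}{19879} = \frac{1506065}{383019} + \frac{3365}{19879} = \frac{31227925070}{7614034701}$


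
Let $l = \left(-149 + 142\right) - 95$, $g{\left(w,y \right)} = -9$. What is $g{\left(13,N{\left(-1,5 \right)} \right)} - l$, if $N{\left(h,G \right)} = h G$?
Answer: $93$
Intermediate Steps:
$N{\left(h,G \right)} = G h$
$l = -102$ ($l = -7 - 95 = -102$)
$g{\left(13,N{\left(-1,5 \right)} \right)} - l = -9 - -102 = -9 + 102 = 93$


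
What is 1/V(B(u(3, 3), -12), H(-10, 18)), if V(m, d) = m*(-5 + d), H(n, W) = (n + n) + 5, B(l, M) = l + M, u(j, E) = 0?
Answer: 1/240 ≈ 0.0041667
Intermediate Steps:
B(l, M) = M + l
H(n, W) = 5 + 2*n (H(n, W) = 2*n + 5 = 5 + 2*n)
1/V(B(u(3, 3), -12), H(-10, 18)) = 1/((-12 + 0)*(-5 + (5 + 2*(-10)))) = 1/(-12*(-5 + (5 - 20))) = 1/(-12*(-5 - 15)) = 1/(-12*(-20)) = 1/240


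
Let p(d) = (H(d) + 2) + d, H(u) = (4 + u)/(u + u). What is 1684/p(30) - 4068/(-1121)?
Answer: 60607356/1095217 ≈ 55.338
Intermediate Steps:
H(u) = (4 + u)/(2*u) (H(u) = (4 + u)/((2*u)) = (4 + u)*(1/(2*u)) = (4 + u)/(2*u))
p(d) = 2 + d + (4 + d)/(2*d) (p(d) = ((4 + d)/(2*d) + 2) + d = (2 + (4 + d)/(2*d)) + d = 2 + d + (4 + d)/(2*d))
1684/p(30) - 4068/(-1121) = 1684/(5/2 + 30 + 2/30) - 4068/(-1121) = 1684/(5/2 + 30 + 2*(1/30)) - 4068*(-1/1121) = 1684/(5/2 + 30 + 1/15) + 4068/1121 = 1684/(977/30) + 4068/1121 = 1684*(30/977) + 4068/1121 = 50520/977 + 4068/1121 = 60607356/1095217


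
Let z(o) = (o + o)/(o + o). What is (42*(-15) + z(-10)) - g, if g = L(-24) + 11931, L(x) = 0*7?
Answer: -12560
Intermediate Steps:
z(o) = 1 (z(o) = (2*o)/((2*o)) = (2*o)*(1/(2*o)) = 1)
L(x) = 0
g = 11931 (g = 0 + 11931 = 11931)
(42*(-15) + z(-10)) - g = (42*(-15) + 1) - 1*11931 = (-630 + 1) - 11931 = -629 - 11931 = -12560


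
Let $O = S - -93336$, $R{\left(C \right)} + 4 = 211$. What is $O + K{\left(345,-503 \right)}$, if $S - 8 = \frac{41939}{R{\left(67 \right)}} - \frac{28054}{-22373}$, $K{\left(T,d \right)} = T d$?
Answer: $- \frac{28495179452}{356247} \approx -79987.0$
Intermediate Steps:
$R{\left(C \right)} = 207$ ($R{\left(C \right)} = -4 + 211 = 207$)
$S = \frac{75473701}{356247}$ ($S = 8 + \left(\frac{41939}{207} - \frac{28054}{-22373}\right) = 8 + \left(41939 \cdot \frac{1}{207} - - \frac{2158}{1721}\right) = 8 + \left(\frac{41939}{207} + \frac{2158}{1721}\right) = 8 + \frac{72623725}{356247} = \frac{75473701}{356247} \approx 211.86$)
$O = \frac{33326143693}{356247}$ ($O = \frac{75473701}{356247} - -93336 = \frac{75473701}{356247} + 93336 = \frac{33326143693}{356247} \approx 93548.0$)
$O + K{\left(345,-503 \right)} = \frac{33326143693}{356247} + 345 \left(-503\right) = \frac{33326143693}{356247} - 173535 = - \frac{28495179452}{356247}$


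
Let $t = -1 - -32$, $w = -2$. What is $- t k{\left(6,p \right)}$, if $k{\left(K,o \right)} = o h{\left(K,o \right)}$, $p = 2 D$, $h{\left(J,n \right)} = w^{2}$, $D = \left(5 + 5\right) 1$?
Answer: $-2480$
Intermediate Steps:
$t = 31$ ($t = -1 + 32 = 31$)
$D = 10$ ($D = 10 \cdot 1 = 10$)
$h{\left(J,n \right)} = 4$ ($h{\left(J,n \right)} = \left(-2\right)^{2} = 4$)
$p = 20$ ($p = 2 \cdot 10 = 20$)
$k{\left(K,o \right)} = 4 o$ ($k{\left(K,o \right)} = o 4 = 4 o$)
$- t k{\left(6,p \right)} = \left(-1\right) 31 \cdot 4 \cdot 20 = \left(-31\right) 80 = -2480$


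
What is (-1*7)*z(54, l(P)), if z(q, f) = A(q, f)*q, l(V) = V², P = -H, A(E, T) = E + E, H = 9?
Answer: -40824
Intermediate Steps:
A(E, T) = 2*E
P = -9 (P = -1*9 = -9)
z(q, f) = 2*q² (z(q, f) = (2*q)*q = 2*q²)
(-1*7)*z(54, l(P)) = (-1*7)*(2*54²) = -14*2916 = -7*5832 = -40824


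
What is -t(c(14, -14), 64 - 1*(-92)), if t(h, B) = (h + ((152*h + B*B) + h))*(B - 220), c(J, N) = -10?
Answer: 1458944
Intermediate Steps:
t(h, B) = (-220 + B)*(B² + 154*h) (t(h, B) = (h + ((152*h + B²) + h))*(-220 + B) = (h + ((B² + 152*h) + h))*(-220 + B) = (h + (B² + 153*h))*(-220 + B) = (B² + 154*h)*(-220 + B) = (-220 + B)*(B² + 154*h))
-t(c(14, -14), 64 - 1*(-92)) = -((64 - 1*(-92))³ - 33880*(-10) - 220*(64 - 1*(-92))² + 154*(64 - 1*(-92))*(-10)) = -((64 + 92)³ + 338800 - 220*(64 + 92)² + 154*(64 + 92)*(-10)) = -(156³ + 338800 - 220*156² + 154*156*(-10)) = -(3796416 + 338800 - 220*24336 - 240240) = -(3796416 + 338800 - 5353920 - 240240) = -1*(-1458944) = 1458944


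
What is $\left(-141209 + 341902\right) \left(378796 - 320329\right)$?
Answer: $11733917631$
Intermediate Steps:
$\left(-141209 + 341902\right) \left(378796 - 320329\right) = 200693 \cdot 58467 = 11733917631$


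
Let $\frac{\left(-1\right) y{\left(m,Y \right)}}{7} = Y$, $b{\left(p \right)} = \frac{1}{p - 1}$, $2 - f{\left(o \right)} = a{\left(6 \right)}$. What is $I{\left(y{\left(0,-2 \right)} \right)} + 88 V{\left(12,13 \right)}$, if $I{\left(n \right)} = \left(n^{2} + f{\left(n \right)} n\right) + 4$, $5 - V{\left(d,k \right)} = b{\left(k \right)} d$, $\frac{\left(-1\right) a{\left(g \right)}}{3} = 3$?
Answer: $706$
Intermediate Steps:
$a{\left(g \right)} = -9$ ($a{\left(g \right)} = \left(-3\right) 3 = -9$)
$f{\left(o \right)} = 11$ ($f{\left(o \right)} = 2 - -9 = 2 + 9 = 11$)
$b{\left(p \right)} = \frac{1}{-1 + p}$
$V{\left(d,k \right)} = 5 - \frac{d}{-1 + k}$
$y{\left(m,Y \right)} = - 7 Y$
$I{\left(n \right)} = 4 + n^{2} + 11 n$ ($I{\left(n \right)} = \left(n^{2} + 11 n\right) + 4 = 4 + n^{2} + 11 n$)
$I{\left(y{\left(0,-2 \right)} \right)} + 88 V{\left(12,13 \right)} = \left(4 + \left(\left(-7\right) \left(-2\right)\right)^{2} + 11 \left(\left(-7\right) \left(-2\right)\right)\right) + 88 \frac{-5 - 12 + 5 \cdot 13}{-1 + 13} = \left(4 + 14^{2} + 11 \cdot 14\right) + 88 \frac{-5 - 12 + 65}{12} = \left(4 + 196 + 154\right) + 88 \cdot \frac{1}{12} \cdot 48 = 354 + 88 \cdot 4 = 354 + 352 = 706$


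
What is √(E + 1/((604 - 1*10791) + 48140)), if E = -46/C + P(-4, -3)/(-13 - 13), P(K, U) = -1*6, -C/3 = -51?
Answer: 7*I*√11144341806/2795871 ≈ 0.26431*I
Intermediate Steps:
C = 153 (C = -3*(-51) = 153)
P(K, U) = -6
E = -139/1989 (E = -46/153 - 6/(-13 - 13) = -46*1/153 - 6/(-26) = -46/153 - 6*(-1/26) = -46/153 + 3/13 = -139/1989 ≈ -0.069884)
√(E + 1/((604 - 1*10791) + 48140)) = √(-139/1989 + 1/((604 - 1*10791) + 48140)) = √(-139/1989 + 1/((604 - 10791) + 48140)) = √(-139/1989 + 1/(-10187 + 48140)) = √(-139/1989 + 1/37953) = √(-195314/2795871) = 7*I*√11144341806/2795871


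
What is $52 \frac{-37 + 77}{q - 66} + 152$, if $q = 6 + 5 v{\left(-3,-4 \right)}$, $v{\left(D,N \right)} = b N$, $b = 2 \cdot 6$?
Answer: $\frac{2176}{15} \approx 145.07$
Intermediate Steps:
$b = 12$
$v{\left(D,N \right)} = 12 N$
$q = -234$ ($q = 6 + 5 \cdot 12 \left(-4\right) = 6 + 5 \left(-48\right) = 6 - 240 = -234$)
$52 \frac{-37 + 77}{q - 66} + 152 = 52 \frac{-37 + 77}{-234 - 66} + 152 = 52 \frac{40}{-300} + 152 = 52 \cdot 40 \left(- \frac{1}{300}\right) + 152 = 52 \left(- \frac{2}{15}\right) + 152 = - \frac{104}{15} + 152 = \frac{2176}{15}$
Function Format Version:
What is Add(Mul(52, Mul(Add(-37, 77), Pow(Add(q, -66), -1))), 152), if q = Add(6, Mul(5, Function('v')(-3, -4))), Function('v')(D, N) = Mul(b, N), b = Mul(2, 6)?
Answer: Rational(2176, 15) ≈ 145.07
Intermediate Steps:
b = 12
Function('v')(D, N) = Mul(12, N)
q = -234 (q = Add(6, Mul(5, Mul(12, -4))) = Add(6, Mul(5, -48)) = Add(6, -240) = -234)
Add(Mul(52, Mul(Add(-37, 77), Pow(Add(q, -66), -1))), 152) = Add(Mul(52, Mul(Add(-37, 77), Pow(Add(-234, -66), -1))), 152) = Add(Mul(52, Mul(40, Pow(-300, -1))), 152) = Add(Mul(52, Mul(40, Rational(-1, 300))), 152) = Add(Mul(52, Rational(-2, 15)), 152) = Add(Rational(-104, 15), 152) = Rational(2176, 15)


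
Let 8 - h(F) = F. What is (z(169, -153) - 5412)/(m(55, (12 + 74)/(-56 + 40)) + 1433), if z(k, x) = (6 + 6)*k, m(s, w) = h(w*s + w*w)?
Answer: -216576/109295 ≈ -1.9816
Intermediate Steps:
h(F) = 8 - F
m(s, w) = 8 - w**2 - s*w (m(s, w) = 8 - (w*s + w*w) = 8 - (s*w + w**2) = 8 - (w**2 + s*w) = 8 + (-w**2 - s*w) = 8 - w**2 - s*w)
z(k, x) = 12*k
(z(169, -153) - 5412)/(m(55, (12 + 74)/(-56 + 40)) + 1433) = (12*169 - 5412)/((8 - (12 + 74)/(-56 + 40)*(55 + (12 + 74)/(-56 + 40))) + 1433) = (2028 - 5412)/((8 - 86/(-16)*(55 + 86/(-16))) + 1433) = -3384/((8 - 86*(-1/16)*(55 + 86*(-1/16))) + 1433) = -3384/((8 - 1*(-43/8)*(55 - 43/8)) + 1433) = -3384/((8 - 1*(-43/8)*397/8) + 1433) = -3384/((8 + 17071/64) + 1433) = -3384/(17583/64 + 1433) = -3384/109295/64 = -3384*64/109295 = -216576/109295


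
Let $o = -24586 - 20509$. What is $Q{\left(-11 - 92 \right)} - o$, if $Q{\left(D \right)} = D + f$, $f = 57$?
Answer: $45049$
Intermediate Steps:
$Q{\left(D \right)} = 57 + D$ ($Q{\left(D \right)} = D + 57 = 57 + D$)
$o = -45095$ ($o = -24586 - 20509 = -45095$)
$Q{\left(-11 - 92 \right)} - o = \left(57 - 103\right) - -45095 = \left(57 - 103\right) + 45095 = -46 + 45095 = 45049$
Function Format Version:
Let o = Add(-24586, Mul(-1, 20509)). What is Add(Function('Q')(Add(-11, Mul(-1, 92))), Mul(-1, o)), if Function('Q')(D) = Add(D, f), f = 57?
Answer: 45049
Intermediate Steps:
Function('Q')(D) = Add(57, D) (Function('Q')(D) = Add(D, 57) = Add(57, D))
o = -45095 (o = Add(-24586, -20509) = -45095)
Add(Function('Q')(Add(-11, Mul(-1, 92))), Mul(-1, o)) = Add(Add(57, Add(-11, Mul(-1, 92))), Mul(-1, -45095)) = Add(Add(57, Add(-11, -92)), 45095) = Add(Add(57, -103), 45095) = Add(-46, 45095) = 45049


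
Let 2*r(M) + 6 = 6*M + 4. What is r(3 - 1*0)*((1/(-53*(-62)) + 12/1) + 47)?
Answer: 775500/1643 ≈ 472.00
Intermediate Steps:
r(M) = -1 + 3*M (r(M) = -3 + (6*M + 4)/2 = -3 + (4 + 6*M)/2 = -3 + (2 + 3*M) = -1 + 3*M)
r(3 - 1*0)*((1/(-53*(-62)) + 12/1) + 47) = (-1 + 3*(3 - 1*0))*((1/(-53*(-62)) + 12/1) + 47) = (-1 + 3*(3 + 0))*((-1/53*(-1/62) + 12*1) + 47) = (-1 + 3*3)*((1/3286 + 12) + 47) = (-1 + 9)*(39433/3286 + 47) = 8*(193875/3286) = 775500/1643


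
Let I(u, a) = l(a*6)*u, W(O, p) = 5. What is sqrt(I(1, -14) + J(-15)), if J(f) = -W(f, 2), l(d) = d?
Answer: I*sqrt(89) ≈ 9.434*I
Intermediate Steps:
J(f) = -5 (J(f) = -1*5 = -5)
I(u, a) = 6*a*u (I(u, a) = (a*6)*u = (6*a)*u = 6*a*u)
sqrt(I(1, -14) + J(-15)) = sqrt(6*(-14)*1 - 5) = sqrt(-84 - 5) = sqrt(-89) = I*sqrt(89)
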